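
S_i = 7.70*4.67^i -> [7.7, 35.96, 167.93, 784.23, 3662.34]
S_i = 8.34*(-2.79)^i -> [8.34, -23.27, 64.92, -181.13, 505.34]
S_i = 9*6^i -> [9, 54, 324, 1944, 11664]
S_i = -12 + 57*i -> [-12, 45, 102, 159, 216]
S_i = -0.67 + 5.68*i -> [-0.67, 5.01, 10.69, 16.37, 22.05]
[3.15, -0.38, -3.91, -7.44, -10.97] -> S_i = 3.15 + -3.53*i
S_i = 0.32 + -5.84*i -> [0.32, -5.52, -11.36, -17.2, -23.04]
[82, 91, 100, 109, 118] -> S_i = 82 + 9*i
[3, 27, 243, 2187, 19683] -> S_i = 3*9^i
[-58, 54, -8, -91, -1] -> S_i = Random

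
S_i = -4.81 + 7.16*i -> [-4.81, 2.35, 9.51, 16.67, 23.83]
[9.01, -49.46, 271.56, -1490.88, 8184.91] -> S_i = 9.01*(-5.49)^i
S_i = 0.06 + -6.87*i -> [0.06, -6.81, -13.68, -20.55, -27.42]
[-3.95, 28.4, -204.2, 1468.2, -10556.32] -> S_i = -3.95*(-7.19)^i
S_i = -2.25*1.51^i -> [-2.25, -3.4, -5.13, -7.75, -11.7]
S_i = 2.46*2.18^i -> [2.46, 5.36, 11.69, 25.49, 55.56]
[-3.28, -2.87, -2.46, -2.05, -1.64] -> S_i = -3.28 + 0.41*i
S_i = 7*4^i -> [7, 28, 112, 448, 1792]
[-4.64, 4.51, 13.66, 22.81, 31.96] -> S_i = -4.64 + 9.15*i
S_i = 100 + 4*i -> [100, 104, 108, 112, 116]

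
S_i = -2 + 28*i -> [-2, 26, 54, 82, 110]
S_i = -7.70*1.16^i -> [-7.7, -8.93, -10.36, -12.02, -13.94]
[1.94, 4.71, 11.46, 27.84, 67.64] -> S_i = 1.94*2.43^i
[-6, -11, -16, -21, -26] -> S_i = -6 + -5*i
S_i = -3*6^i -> [-3, -18, -108, -648, -3888]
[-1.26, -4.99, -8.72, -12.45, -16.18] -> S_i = -1.26 + -3.73*i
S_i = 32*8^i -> [32, 256, 2048, 16384, 131072]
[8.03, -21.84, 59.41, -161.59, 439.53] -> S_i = 8.03*(-2.72)^i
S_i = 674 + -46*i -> [674, 628, 582, 536, 490]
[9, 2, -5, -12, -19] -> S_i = 9 + -7*i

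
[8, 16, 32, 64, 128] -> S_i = 8*2^i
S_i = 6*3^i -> [6, 18, 54, 162, 486]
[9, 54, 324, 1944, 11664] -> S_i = 9*6^i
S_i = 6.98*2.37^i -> [6.98, 16.54, 39.21, 92.92, 220.22]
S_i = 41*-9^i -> [41, -369, 3321, -29889, 269001]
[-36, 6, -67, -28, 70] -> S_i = Random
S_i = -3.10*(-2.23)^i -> [-3.1, 6.91, -15.42, 34.38, -76.66]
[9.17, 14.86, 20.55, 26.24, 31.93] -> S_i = 9.17 + 5.69*i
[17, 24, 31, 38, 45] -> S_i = 17 + 7*i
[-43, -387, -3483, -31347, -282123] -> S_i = -43*9^i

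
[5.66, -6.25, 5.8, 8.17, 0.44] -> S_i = Random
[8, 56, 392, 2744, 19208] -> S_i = 8*7^i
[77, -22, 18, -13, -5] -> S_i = Random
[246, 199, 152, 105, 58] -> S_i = 246 + -47*i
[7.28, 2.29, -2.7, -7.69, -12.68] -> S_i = 7.28 + -4.99*i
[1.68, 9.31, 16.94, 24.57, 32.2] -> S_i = 1.68 + 7.63*i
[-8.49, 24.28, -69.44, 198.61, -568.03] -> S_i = -8.49*(-2.86)^i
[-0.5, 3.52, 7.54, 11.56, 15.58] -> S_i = -0.50 + 4.02*i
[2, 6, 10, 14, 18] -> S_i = 2 + 4*i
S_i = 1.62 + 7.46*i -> [1.62, 9.08, 16.54, 24.0, 31.46]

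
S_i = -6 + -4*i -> [-6, -10, -14, -18, -22]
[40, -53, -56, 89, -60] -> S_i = Random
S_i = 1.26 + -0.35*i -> [1.26, 0.91, 0.56, 0.21, -0.14]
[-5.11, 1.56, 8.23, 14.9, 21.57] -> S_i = -5.11 + 6.67*i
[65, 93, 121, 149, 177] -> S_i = 65 + 28*i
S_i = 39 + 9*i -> [39, 48, 57, 66, 75]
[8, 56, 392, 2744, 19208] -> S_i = 8*7^i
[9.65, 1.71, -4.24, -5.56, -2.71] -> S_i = Random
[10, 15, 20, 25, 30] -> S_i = 10 + 5*i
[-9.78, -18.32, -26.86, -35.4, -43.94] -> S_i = -9.78 + -8.54*i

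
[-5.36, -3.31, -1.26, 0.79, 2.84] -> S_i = -5.36 + 2.05*i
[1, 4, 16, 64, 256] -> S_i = 1*4^i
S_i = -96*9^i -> [-96, -864, -7776, -69984, -629856]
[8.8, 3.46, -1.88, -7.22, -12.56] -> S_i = 8.80 + -5.34*i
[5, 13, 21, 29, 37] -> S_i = 5 + 8*i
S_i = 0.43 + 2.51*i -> [0.43, 2.94, 5.45, 7.96, 10.47]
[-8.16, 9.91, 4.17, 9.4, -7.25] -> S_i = Random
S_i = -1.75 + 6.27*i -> [-1.75, 4.52, 10.79, 17.06, 23.33]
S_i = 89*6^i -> [89, 534, 3204, 19224, 115344]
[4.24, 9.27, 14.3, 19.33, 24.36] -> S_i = 4.24 + 5.03*i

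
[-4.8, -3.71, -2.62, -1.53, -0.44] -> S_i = -4.80 + 1.09*i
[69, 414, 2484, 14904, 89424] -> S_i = 69*6^i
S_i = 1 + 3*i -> [1, 4, 7, 10, 13]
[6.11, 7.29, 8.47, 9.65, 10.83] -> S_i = 6.11 + 1.18*i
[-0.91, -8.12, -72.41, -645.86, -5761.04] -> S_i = -0.91*8.92^i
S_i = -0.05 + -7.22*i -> [-0.05, -7.27, -14.49, -21.71, -28.93]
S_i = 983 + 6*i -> [983, 989, 995, 1001, 1007]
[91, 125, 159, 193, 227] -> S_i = 91 + 34*i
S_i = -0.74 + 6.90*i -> [-0.74, 6.16, 13.06, 19.96, 26.86]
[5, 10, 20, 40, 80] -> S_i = 5*2^i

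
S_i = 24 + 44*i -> [24, 68, 112, 156, 200]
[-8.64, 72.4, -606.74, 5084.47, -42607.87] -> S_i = -8.64*(-8.38)^i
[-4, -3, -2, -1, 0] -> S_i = -4 + 1*i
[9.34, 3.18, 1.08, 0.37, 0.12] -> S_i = 9.34*0.34^i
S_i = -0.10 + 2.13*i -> [-0.1, 2.03, 4.16, 6.29, 8.42]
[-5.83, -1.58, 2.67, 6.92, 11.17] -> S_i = -5.83 + 4.25*i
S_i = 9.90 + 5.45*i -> [9.9, 15.35, 20.8, 26.25, 31.7]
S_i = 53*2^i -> [53, 106, 212, 424, 848]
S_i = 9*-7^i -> [9, -63, 441, -3087, 21609]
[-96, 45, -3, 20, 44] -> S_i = Random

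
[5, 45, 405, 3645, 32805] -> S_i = 5*9^i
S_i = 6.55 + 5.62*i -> [6.55, 12.17, 17.79, 23.41, 29.03]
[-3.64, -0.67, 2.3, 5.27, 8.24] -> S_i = -3.64 + 2.97*i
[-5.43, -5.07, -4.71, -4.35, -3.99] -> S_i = -5.43 + 0.36*i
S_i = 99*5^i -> [99, 495, 2475, 12375, 61875]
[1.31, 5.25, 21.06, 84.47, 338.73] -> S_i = 1.31*4.01^i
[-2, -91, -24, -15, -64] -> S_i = Random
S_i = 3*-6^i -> [3, -18, 108, -648, 3888]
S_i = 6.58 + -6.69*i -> [6.58, -0.11, -6.8, -13.49, -20.18]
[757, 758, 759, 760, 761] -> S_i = 757 + 1*i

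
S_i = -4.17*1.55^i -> [-4.17, -6.46, -10.02, -15.53, -24.07]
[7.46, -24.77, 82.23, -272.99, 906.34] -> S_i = 7.46*(-3.32)^i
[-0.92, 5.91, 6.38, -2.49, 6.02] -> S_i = Random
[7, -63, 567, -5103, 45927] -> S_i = 7*-9^i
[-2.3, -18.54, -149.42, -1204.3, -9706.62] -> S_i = -2.30*8.06^i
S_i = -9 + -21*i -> [-9, -30, -51, -72, -93]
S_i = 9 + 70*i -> [9, 79, 149, 219, 289]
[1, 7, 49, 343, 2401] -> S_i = 1*7^i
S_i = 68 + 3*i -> [68, 71, 74, 77, 80]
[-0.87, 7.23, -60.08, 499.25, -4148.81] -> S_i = -0.87*(-8.31)^i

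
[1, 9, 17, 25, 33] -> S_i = 1 + 8*i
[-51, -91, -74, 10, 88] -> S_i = Random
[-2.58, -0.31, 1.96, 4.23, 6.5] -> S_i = -2.58 + 2.27*i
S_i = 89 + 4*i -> [89, 93, 97, 101, 105]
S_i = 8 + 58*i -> [8, 66, 124, 182, 240]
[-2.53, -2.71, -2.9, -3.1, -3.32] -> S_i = -2.53*1.07^i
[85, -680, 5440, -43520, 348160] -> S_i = 85*-8^i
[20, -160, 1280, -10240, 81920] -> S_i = 20*-8^i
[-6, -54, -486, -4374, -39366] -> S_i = -6*9^i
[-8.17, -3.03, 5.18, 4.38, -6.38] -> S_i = Random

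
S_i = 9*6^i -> [9, 54, 324, 1944, 11664]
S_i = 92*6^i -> [92, 552, 3312, 19872, 119232]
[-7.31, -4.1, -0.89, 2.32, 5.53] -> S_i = -7.31 + 3.21*i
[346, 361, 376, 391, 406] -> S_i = 346 + 15*i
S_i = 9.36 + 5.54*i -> [9.36, 14.9, 20.44, 25.98, 31.52]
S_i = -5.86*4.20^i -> [-5.86, -24.61, -103.37, -434.16, -1823.45]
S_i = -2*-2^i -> [-2, 4, -8, 16, -32]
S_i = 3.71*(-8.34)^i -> [3.71, -30.94, 258.05, -2152.15, 17948.91]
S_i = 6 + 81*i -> [6, 87, 168, 249, 330]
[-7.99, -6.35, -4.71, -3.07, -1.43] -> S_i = -7.99 + 1.64*i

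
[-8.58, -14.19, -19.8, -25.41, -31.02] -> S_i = -8.58 + -5.61*i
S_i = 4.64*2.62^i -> [4.64, 12.16, 31.85, 83.45, 218.64]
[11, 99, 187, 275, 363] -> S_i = 11 + 88*i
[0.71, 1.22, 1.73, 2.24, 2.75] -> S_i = 0.71 + 0.51*i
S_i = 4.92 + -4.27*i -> [4.92, 0.65, -3.62, -7.89, -12.16]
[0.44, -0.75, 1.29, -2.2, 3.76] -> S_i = 0.44*(-1.71)^i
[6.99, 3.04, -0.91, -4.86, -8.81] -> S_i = 6.99 + -3.95*i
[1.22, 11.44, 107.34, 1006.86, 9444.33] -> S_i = 1.22*9.38^i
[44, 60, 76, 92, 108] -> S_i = 44 + 16*i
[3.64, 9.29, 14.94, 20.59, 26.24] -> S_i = 3.64 + 5.65*i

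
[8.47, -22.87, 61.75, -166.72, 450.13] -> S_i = 8.47*(-2.70)^i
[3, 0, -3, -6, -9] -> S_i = 3 + -3*i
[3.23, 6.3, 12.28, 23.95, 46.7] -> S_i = 3.23*1.95^i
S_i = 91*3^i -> [91, 273, 819, 2457, 7371]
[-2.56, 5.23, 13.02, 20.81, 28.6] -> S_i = -2.56 + 7.79*i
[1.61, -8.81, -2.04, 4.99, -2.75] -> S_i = Random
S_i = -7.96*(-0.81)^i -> [-7.96, 6.45, -5.22, 4.23, -3.43]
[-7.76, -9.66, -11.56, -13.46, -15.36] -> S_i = -7.76 + -1.90*i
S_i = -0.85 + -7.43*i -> [-0.85, -8.28, -15.71, -23.14, -30.57]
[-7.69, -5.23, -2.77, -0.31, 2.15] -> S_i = -7.69 + 2.46*i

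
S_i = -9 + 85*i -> [-9, 76, 161, 246, 331]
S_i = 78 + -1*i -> [78, 77, 76, 75, 74]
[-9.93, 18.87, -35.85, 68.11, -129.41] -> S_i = -9.93*(-1.90)^i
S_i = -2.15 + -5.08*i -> [-2.15, -7.23, -12.31, -17.39, -22.47]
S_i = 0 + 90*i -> [0, 90, 180, 270, 360]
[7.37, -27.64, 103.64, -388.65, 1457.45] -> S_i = 7.37*(-3.75)^i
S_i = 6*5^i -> [6, 30, 150, 750, 3750]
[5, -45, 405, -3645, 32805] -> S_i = 5*-9^i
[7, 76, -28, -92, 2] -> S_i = Random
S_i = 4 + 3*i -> [4, 7, 10, 13, 16]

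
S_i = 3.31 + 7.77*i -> [3.31, 11.08, 18.85, 26.62, 34.39]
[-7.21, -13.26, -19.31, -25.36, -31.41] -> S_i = -7.21 + -6.05*i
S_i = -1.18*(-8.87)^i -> [-1.18, 10.47, -92.84, 823.48, -7304.26]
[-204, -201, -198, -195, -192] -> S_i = -204 + 3*i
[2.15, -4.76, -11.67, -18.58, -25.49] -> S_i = 2.15 + -6.91*i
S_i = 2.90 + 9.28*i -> [2.9, 12.18, 21.46, 30.74, 40.02]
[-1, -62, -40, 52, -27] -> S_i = Random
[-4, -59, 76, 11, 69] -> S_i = Random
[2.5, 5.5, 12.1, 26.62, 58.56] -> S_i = 2.50*2.20^i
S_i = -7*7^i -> [-7, -49, -343, -2401, -16807]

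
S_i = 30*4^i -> [30, 120, 480, 1920, 7680]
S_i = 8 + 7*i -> [8, 15, 22, 29, 36]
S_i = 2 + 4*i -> [2, 6, 10, 14, 18]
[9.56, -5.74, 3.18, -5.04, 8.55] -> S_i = Random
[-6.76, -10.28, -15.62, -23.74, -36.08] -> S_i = -6.76*1.52^i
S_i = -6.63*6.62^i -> [-6.63, -43.89, -290.56, -1923.48, -12733.43]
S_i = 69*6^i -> [69, 414, 2484, 14904, 89424]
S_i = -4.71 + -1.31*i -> [-4.71, -6.02, -7.33, -8.64, -9.95]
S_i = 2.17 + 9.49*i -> [2.17, 11.66, 21.15, 30.64, 40.13]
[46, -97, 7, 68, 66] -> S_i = Random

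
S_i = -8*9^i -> [-8, -72, -648, -5832, -52488]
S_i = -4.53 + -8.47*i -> [-4.53, -13.0, -21.47, -29.94, -38.41]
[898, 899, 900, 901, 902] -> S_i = 898 + 1*i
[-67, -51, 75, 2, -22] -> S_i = Random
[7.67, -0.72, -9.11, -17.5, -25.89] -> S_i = 7.67 + -8.39*i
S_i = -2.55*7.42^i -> [-2.55, -18.92, -140.39, -1041.72, -7729.58]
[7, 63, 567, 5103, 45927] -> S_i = 7*9^i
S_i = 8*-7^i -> [8, -56, 392, -2744, 19208]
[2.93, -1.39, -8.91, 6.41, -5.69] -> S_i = Random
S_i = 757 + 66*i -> [757, 823, 889, 955, 1021]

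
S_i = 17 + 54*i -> [17, 71, 125, 179, 233]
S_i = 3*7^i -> [3, 21, 147, 1029, 7203]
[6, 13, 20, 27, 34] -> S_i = 6 + 7*i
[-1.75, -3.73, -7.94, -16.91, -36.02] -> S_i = -1.75*2.13^i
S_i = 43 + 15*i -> [43, 58, 73, 88, 103]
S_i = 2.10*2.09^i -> [2.1, 4.39, 9.17, 19.17, 40.07]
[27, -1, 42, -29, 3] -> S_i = Random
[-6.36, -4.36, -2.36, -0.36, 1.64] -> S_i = -6.36 + 2.00*i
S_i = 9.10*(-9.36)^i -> [9.1, -85.18, 797.25, -7462.24, 69846.52]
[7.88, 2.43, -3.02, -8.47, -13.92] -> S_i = 7.88 + -5.45*i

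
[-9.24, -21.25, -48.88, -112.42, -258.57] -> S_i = -9.24*2.30^i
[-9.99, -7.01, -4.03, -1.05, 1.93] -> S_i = -9.99 + 2.98*i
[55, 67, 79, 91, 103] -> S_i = 55 + 12*i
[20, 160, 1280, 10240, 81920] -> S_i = 20*8^i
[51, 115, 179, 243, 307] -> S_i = 51 + 64*i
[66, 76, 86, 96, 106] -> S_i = 66 + 10*i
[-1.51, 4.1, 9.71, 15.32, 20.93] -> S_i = -1.51 + 5.61*i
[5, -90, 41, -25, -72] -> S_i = Random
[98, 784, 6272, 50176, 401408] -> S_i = 98*8^i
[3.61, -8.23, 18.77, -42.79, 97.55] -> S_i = 3.61*(-2.28)^i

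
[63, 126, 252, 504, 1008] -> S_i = 63*2^i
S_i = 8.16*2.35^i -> [8.16, 19.18, 45.06, 105.9, 248.86]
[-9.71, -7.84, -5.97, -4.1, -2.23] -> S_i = -9.71 + 1.87*i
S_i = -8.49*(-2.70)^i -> [-8.49, 22.92, -61.89, 167.11, -451.19]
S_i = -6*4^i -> [-6, -24, -96, -384, -1536]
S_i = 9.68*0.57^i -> [9.68, 5.52, 3.15, 1.79, 1.02]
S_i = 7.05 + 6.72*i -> [7.05, 13.77, 20.49, 27.21, 33.93]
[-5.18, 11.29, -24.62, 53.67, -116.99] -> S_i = -5.18*(-2.18)^i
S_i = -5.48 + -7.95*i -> [-5.48, -13.43, -21.38, -29.33, -37.28]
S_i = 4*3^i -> [4, 12, 36, 108, 324]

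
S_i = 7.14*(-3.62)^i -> [7.14, -25.85, 93.57, -338.71, 1226.12]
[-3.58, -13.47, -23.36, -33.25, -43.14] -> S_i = -3.58 + -9.89*i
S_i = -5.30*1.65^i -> [-5.3, -8.74, -14.43, -23.81, -39.28]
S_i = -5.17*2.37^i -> [-5.17, -12.25, -29.04, -68.82, -163.11]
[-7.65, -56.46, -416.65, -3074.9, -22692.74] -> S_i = -7.65*7.38^i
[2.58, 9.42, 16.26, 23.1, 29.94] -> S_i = 2.58 + 6.84*i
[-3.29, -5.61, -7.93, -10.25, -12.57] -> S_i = -3.29 + -2.32*i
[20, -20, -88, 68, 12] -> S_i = Random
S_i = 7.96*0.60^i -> [7.96, 4.78, 2.87, 1.72, 1.03]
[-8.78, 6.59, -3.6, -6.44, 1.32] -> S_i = Random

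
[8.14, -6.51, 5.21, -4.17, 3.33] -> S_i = 8.14*(-0.80)^i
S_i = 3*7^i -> [3, 21, 147, 1029, 7203]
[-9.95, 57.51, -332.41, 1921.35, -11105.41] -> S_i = -9.95*(-5.78)^i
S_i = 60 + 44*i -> [60, 104, 148, 192, 236]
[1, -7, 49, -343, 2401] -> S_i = 1*-7^i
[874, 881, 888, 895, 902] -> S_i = 874 + 7*i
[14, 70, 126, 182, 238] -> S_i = 14 + 56*i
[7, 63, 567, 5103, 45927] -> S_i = 7*9^i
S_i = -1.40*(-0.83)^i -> [-1.4, 1.16, -0.96, 0.8, -0.66]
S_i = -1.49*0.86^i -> [-1.49, -1.28, -1.1, -0.95, -0.82]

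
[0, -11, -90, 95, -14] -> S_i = Random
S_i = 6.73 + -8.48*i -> [6.73, -1.75, -10.23, -18.71, -27.19]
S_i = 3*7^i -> [3, 21, 147, 1029, 7203]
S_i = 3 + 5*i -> [3, 8, 13, 18, 23]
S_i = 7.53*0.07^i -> [7.53, 0.53, 0.04, 0.0, 0.0]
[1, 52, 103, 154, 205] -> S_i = 1 + 51*i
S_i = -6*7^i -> [-6, -42, -294, -2058, -14406]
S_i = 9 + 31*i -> [9, 40, 71, 102, 133]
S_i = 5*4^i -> [5, 20, 80, 320, 1280]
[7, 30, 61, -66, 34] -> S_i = Random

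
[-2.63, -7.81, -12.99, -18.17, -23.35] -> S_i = -2.63 + -5.18*i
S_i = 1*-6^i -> [1, -6, 36, -216, 1296]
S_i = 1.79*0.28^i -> [1.79, 0.5, 0.14, 0.04, 0.01]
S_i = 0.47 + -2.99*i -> [0.47, -2.52, -5.51, -8.5, -11.49]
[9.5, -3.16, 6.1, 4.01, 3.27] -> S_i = Random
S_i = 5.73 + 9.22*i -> [5.73, 14.95, 24.17, 33.39, 42.61]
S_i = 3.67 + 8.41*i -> [3.67, 12.08, 20.49, 28.9, 37.31]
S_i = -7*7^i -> [-7, -49, -343, -2401, -16807]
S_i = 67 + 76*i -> [67, 143, 219, 295, 371]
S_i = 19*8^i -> [19, 152, 1216, 9728, 77824]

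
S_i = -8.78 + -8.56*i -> [-8.78, -17.34, -25.9, -34.46, -43.02]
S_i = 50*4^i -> [50, 200, 800, 3200, 12800]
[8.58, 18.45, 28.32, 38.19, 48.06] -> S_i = 8.58 + 9.87*i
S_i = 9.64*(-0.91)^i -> [9.64, -8.77, 7.98, -7.26, 6.61]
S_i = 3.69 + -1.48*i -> [3.69, 2.21, 0.73, -0.75, -2.23]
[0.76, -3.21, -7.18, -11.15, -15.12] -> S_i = 0.76 + -3.97*i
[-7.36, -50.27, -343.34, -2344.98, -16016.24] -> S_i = -7.36*6.83^i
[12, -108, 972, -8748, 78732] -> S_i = 12*-9^i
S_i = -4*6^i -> [-4, -24, -144, -864, -5184]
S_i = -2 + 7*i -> [-2, 5, 12, 19, 26]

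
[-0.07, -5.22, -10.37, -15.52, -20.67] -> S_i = -0.07 + -5.15*i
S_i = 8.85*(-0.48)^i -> [8.85, -4.25, 2.04, -0.98, 0.47]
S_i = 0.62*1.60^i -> [0.62, 0.99, 1.59, 2.54, 4.06]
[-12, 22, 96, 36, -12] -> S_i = Random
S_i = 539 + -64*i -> [539, 475, 411, 347, 283]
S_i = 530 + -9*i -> [530, 521, 512, 503, 494]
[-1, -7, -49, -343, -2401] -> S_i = -1*7^i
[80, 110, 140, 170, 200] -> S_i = 80 + 30*i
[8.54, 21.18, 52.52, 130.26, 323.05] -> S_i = 8.54*2.48^i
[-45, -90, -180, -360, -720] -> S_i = -45*2^i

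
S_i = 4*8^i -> [4, 32, 256, 2048, 16384]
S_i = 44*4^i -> [44, 176, 704, 2816, 11264]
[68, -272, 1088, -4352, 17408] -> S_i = 68*-4^i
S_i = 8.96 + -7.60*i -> [8.96, 1.36, -6.24, -13.84, -21.44]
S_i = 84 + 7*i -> [84, 91, 98, 105, 112]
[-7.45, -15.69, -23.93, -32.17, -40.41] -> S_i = -7.45 + -8.24*i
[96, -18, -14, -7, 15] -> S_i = Random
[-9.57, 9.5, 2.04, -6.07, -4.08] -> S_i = Random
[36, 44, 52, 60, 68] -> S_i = 36 + 8*i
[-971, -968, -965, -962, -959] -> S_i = -971 + 3*i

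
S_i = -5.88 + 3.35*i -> [-5.88, -2.53, 0.82, 4.17, 7.52]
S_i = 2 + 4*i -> [2, 6, 10, 14, 18]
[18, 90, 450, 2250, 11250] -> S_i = 18*5^i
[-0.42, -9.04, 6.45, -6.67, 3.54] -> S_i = Random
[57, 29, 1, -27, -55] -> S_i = 57 + -28*i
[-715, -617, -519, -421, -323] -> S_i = -715 + 98*i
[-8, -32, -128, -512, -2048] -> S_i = -8*4^i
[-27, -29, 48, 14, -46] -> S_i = Random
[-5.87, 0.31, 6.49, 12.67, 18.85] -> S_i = -5.87 + 6.18*i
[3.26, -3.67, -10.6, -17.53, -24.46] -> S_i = 3.26 + -6.93*i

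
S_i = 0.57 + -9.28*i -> [0.57, -8.71, -17.99, -27.27, -36.55]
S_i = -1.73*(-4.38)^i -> [-1.73, 7.58, -33.19, 145.37, -636.71]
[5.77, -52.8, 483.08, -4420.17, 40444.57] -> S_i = 5.77*(-9.15)^i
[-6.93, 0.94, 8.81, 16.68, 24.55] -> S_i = -6.93 + 7.87*i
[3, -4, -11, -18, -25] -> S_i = 3 + -7*i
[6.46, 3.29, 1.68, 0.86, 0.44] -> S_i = 6.46*0.51^i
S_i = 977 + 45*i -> [977, 1022, 1067, 1112, 1157]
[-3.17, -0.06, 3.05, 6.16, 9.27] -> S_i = -3.17 + 3.11*i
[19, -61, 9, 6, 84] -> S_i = Random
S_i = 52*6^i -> [52, 312, 1872, 11232, 67392]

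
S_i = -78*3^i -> [-78, -234, -702, -2106, -6318]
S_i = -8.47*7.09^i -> [-8.47, -60.05, -425.77, -3018.72, -21402.69]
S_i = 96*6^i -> [96, 576, 3456, 20736, 124416]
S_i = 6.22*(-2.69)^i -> [6.22, -16.73, 45.01, -121.07, 325.69]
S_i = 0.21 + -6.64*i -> [0.21, -6.43, -13.07, -19.71, -26.35]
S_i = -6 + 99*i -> [-6, 93, 192, 291, 390]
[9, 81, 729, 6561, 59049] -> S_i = 9*9^i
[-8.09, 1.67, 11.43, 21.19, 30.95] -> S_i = -8.09 + 9.76*i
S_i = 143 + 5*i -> [143, 148, 153, 158, 163]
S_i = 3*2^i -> [3, 6, 12, 24, 48]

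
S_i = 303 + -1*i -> [303, 302, 301, 300, 299]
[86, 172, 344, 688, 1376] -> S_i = 86*2^i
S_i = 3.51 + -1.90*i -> [3.51, 1.61, -0.29, -2.19, -4.09]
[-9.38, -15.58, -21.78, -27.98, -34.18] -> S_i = -9.38 + -6.20*i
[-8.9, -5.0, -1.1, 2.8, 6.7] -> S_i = -8.90 + 3.90*i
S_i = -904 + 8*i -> [-904, -896, -888, -880, -872]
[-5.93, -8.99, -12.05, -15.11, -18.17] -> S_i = -5.93 + -3.06*i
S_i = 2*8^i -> [2, 16, 128, 1024, 8192]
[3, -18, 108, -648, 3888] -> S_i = 3*-6^i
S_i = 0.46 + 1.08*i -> [0.46, 1.54, 2.62, 3.7, 4.78]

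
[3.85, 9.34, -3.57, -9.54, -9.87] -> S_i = Random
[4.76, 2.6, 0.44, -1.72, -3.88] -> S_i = 4.76 + -2.16*i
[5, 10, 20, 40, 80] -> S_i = 5*2^i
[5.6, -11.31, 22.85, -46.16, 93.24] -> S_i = 5.60*(-2.02)^i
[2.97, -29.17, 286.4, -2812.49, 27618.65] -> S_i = 2.97*(-9.82)^i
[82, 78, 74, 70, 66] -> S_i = 82 + -4*i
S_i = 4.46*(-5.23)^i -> [4.46, -23.33, 121.99, -638.03, 3336.89]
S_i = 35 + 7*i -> [35, 42, 49, 56, 63]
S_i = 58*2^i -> [58, 116, 232, 464, 928]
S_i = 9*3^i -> [9, 27, 81, 243, 729]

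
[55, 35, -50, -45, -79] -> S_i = Random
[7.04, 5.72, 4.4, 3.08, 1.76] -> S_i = 7.04 + -1.32*i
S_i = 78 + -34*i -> [78, 44, 10, -24, -58]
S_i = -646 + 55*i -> [-646, -591, -536, -481, -426]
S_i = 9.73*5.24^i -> [9.73, 50.99, 267.16, 1399.93, 7335.64]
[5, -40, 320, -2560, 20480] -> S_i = 5*-8^i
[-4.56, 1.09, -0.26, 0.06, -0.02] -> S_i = -4.56*(-0.24)^i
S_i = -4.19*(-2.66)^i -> [-4.19, 11.15, -29.65, 78.86, -209.77]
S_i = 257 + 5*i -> [257, 262, 267, 272, 277]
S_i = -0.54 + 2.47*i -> [-0.54, 1.93, 4.4, 6.87, 9.34]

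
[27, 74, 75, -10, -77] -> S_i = Random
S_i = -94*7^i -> [-94, -658, -4606, -32242, -225694]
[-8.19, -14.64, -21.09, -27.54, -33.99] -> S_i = -8.19 + -6.45*i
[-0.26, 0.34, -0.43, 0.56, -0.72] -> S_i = -0.26*(-1.29)^i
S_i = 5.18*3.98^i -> [5.18, 20.62, 82.05, 326.57, 1299.76]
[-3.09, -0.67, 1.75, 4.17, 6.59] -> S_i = -3.09 + 2.42*i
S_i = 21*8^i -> [21, 168, 1344, 10752, 86016]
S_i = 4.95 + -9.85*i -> [4.95, -4.9, -14.75, -24.6, -34.45]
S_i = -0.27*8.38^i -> [-0.27, -2.26, -18.96, -158.89, -1331.5]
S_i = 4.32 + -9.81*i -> [4.32, -5.49, -15.3, -25.11, -34.92]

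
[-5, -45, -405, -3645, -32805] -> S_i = -5*9^i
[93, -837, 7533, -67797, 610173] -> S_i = 93*-9^i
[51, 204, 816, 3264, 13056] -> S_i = 51*4^i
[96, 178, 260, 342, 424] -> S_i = 96 + 82*i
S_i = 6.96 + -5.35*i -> [6.96, 1.61, -3.74, -9.09, -14.44]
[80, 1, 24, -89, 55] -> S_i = Random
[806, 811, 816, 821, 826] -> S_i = 806 + 5*i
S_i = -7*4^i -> [-7, -28, -112, -448, -1792]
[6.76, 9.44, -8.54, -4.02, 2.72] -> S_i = Random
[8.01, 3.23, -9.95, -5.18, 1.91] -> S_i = Random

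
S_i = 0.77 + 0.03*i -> [0.77, 0.8, 0.83, 0.86, 0.89]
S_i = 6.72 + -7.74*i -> [6.72, -1.02, -8.76, -16.5, -24.24]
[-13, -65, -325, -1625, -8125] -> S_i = -13*5^i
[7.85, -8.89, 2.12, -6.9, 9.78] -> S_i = Random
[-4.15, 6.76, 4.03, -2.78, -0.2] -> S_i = Random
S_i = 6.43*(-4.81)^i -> [6.43, -30.93, 148.77, -715.56, 3441.84]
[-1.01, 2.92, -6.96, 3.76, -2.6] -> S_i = Random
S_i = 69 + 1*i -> [69, 70, 71, 72, 73]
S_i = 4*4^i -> [4, 16, 64, 256, 1024]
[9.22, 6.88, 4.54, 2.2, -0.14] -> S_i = 9.22 + -2.34*i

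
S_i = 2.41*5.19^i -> [2.41, 12.51, 64.92, 336.91, 1748.58]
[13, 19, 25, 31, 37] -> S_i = 13 + 6*i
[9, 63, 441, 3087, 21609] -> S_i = 9*7^i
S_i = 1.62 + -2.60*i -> [1.62, -0.98, -3.58, -6.18, -8.78]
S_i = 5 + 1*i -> [5, 6, 7, 8, 9]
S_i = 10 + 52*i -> [10, 62, 114, 166, 218]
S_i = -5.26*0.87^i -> [-5.26, -4.58, -3.98, -3.46, -3.01]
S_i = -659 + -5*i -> [-659, -664, -669, -674, -679]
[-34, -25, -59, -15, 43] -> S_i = Random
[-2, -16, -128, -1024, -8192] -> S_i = -2*8^i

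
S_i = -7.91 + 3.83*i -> [-7.91, -4.08, -0.25, 3.58, 7.41]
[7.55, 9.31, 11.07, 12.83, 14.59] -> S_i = 7.55 + 1.76*i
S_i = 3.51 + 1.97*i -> [3.51, 5.48, 7.45, 9.42, 11.39]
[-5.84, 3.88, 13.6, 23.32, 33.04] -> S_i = -5.84 + 9.72*i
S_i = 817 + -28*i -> [817, 789, 761, 733, 705]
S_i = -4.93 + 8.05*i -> [-4.93, 3.12, 11.17, 19.22, 27.27]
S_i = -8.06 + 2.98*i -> [-8.06, -5.08, -2.1, 0.88, 3.86]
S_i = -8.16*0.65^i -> [-8.16, -5.3, -3.45, -2.24, -1.46]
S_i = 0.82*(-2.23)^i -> [0.82, -1.83, 4.08, -9.09, 20.28]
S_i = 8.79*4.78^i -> [8.79, 42.02, 200.84, 960.0, 4588.81]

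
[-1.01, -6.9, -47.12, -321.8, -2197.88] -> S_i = -1.01*6.83^i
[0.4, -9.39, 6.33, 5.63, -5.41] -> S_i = Random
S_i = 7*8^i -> [7, 56, 448, 3584, 28672]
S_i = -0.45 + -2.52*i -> [-0.45, -2.97, -5.49, -8.01, -10.53]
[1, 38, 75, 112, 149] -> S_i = 1 + 37*i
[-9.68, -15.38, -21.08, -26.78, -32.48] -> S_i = -9.68 + -5.70*i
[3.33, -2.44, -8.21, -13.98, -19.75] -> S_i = 3.33 + -5.77*i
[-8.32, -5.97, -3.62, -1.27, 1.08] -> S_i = -8.32 + 2.35*i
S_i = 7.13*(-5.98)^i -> [7.13, -42.64, 254.97, -1524.73, 9117.89]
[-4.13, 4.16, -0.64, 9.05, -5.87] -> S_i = Random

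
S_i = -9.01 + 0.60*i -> [-9.01, -8.41, -7.81, -7.21, -6.61]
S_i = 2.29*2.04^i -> [2.29, 4.67, 9.53, 19.44, 39.66]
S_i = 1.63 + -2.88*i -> [1.63, -1.25, -4.13, -7.01, -9.89]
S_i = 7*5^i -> [7, 35, 175, 875, 4375]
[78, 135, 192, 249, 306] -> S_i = 78 + 57*i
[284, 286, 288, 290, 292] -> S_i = 284 + 2*i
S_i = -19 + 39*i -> [-19, 20, 59, 98, 137]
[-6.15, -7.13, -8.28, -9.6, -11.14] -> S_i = -6.15*1.16^i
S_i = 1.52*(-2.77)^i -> [1.52, -4.21, 11.66, -32.31, 89.49]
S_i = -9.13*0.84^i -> [-9.13, -7.67, -6.44, -5.41, -4.55]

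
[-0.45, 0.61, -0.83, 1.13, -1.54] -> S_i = -0.45*(-1.36)^i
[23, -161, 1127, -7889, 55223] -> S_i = 23*-7^i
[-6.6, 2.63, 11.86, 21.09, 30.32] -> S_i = -6.60 + 9.23*i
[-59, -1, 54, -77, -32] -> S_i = Random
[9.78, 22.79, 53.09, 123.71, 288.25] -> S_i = 9.78*2.33^i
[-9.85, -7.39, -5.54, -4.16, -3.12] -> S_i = -9.85*0.75^i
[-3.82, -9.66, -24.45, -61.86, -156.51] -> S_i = -3.82*2.53^i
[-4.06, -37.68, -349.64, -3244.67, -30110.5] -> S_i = -4.06*9.28^i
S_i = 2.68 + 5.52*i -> [2.68, 8.2, 13.72, 19.24, 24.76]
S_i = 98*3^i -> [98, 294, 882, 2646, 7938]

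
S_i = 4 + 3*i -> [4, 7, 10, 13, 16]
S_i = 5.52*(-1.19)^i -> [5.52, -6.57, 7.82, -9.3, 11.07]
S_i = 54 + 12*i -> [54, 66, 78, 90, 102]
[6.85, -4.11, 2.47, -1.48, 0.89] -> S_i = 6.85*(-0.60)^i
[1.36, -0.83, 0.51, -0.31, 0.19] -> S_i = 1.36*(-0.61)^i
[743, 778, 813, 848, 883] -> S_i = 743 + 35*i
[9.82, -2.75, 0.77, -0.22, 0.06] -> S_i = 9.82*(-0.28)^i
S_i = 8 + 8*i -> [8, 16, 24, 32, 40]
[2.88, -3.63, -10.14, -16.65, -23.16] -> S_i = 2.88 + -6.51*i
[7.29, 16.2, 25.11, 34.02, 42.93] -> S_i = 7.29 + 8.91*i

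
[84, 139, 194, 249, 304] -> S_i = 84 + 55*i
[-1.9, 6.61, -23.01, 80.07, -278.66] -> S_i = -1.90*(-3.48)^i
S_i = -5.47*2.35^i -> [-5.47, -12.85, -30.21, -70.99, -166.82]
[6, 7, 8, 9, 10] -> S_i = 6 + 1*i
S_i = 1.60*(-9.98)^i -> [1.6, -15.97, 159.36, -1590.42, 15872.38]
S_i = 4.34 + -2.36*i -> [4.34, 1.98, -0.38, -2.74, -5.1]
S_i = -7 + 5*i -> [-7, -2, 3, 8, 13]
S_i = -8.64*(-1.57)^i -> [-8.64, 13.56, -21.3, 33.44, -52.49]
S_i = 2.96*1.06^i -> [2.96, 3.14, 3.33, 3.53, 3.74]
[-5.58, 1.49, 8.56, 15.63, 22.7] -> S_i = -5.58 + 7.07*i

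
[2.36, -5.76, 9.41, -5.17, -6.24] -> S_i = Random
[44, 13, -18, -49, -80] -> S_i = 44 + -31*i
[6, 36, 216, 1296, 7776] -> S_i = 6*6^i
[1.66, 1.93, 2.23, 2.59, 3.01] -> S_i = 1.66*1.16^i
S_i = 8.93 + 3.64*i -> [8.93, 12.57, 16.21, 19.85, 23.49]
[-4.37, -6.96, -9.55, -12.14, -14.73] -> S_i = -4.37 + -2.59*i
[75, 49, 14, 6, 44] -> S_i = Random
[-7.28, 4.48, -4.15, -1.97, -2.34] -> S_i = Random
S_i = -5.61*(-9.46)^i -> [-5.61, 53.07, -502.05, 4749.37, -44929.07]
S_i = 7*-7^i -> [7, -49, 343, -2401, 16807]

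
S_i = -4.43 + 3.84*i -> [-4.43, -0.59, 3.25, 7.09, 10.93]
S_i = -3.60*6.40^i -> [-3.6, -23.04, -147.46, -943.72, -6039.8]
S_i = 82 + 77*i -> [82, 159, 236, 313, 390]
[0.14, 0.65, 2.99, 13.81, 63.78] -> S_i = 0.14*4.62^i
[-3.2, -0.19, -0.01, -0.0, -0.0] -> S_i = -3.20*0.06^i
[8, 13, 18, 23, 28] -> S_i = 8 + 5*i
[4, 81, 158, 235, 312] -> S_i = 4 + 77*i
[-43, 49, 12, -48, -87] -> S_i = Random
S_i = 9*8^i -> [9, 72, 576, 4608, 36864]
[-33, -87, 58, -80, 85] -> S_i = Random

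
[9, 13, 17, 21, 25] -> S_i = 9 + 4*i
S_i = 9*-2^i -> [9, -18, 36, -72, 144]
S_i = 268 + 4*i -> [268, 272, 276, 280, 284]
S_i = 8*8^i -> [8, 64, 512, 4096, 32768]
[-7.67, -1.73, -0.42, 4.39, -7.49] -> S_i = Random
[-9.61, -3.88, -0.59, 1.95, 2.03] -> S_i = Random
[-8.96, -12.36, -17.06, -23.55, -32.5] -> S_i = -8.96*1.38^i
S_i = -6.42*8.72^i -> [-6.42, -55.98, -488.17, -4256.81, -37119.4]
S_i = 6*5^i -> [6, 30, 150, 750, 3750]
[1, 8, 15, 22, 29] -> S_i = 1 + 7*i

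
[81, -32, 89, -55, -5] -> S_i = Random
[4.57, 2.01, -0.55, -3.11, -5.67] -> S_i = 4.57 + -2.56*i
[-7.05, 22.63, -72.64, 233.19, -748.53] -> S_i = -7.05*(-3.21)^i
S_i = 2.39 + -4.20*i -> [2.39, -1.81, -6.01, -10.21, -14.41]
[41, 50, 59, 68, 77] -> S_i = 41 + 9*i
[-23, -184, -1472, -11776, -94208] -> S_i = -23*8^i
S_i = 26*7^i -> [26, 182, 1274, 8918, 62426]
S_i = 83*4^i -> [83, 332, 1328, 5312, 21248]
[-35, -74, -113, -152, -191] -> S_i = -35 + -39*i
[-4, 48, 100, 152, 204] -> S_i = -4 + 52*i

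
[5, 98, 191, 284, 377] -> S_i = 5 + 93*i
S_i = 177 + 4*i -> [177, 181, 185, 189, 193]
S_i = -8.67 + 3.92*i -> [-8.67, -4.75, -0.83, 3.09, 7.01]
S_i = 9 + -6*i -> [9, 3, -3, -9, -15]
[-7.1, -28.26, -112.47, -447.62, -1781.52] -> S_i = -7.10*3.98^i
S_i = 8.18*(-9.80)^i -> [8.18, -80.16, 785.61, -7698.95, 75449.72]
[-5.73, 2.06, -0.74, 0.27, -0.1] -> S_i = -5.73*(-0.36)^i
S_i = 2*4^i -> [2, 8, 32, 128, 512]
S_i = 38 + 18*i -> [38, 56, 74, 92, 110]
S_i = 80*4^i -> [80, 320, 1280, 5120, 20480]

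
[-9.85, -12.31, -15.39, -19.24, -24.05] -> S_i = -9.85*1.25^i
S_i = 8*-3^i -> [8, -24, 72, -216, 648]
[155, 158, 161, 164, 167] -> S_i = 155 + 3*i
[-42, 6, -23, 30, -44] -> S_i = Random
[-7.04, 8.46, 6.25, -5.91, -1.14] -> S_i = Random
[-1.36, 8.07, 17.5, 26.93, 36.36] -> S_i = -1.36 + 9.43*i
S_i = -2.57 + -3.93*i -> [-2.57, -6.5, -10.43, -14.36, -18.29]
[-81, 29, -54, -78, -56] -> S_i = Random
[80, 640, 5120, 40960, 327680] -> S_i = 80*8^i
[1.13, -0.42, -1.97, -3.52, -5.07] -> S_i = 1.13 + -1.55*i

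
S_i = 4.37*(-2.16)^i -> [4.37, -9.44, 20.39, -44.04, 95.13]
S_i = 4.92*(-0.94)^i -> [4.92, -4.62, 4.35, -4.09, 3.84]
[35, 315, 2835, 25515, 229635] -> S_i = 35*9^i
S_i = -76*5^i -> [-76, -380, -1900, -9500, -47500]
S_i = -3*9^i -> [-3, -27, -243, -2187, -19683]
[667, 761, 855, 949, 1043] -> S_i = 667 + 94*i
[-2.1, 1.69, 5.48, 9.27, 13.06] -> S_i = -2.10 + 3.79*i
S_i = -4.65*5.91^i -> [-4.65, -27.48, -162.42, -959.88, -5672.87]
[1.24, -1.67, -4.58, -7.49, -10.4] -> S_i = 1.24 + -2.91*i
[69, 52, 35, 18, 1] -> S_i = 69 + -17*i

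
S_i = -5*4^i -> [-5, -20, -80, -320, -1280]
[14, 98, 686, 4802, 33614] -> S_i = 14*7^i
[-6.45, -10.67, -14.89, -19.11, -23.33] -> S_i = -6.45 + -4.22*i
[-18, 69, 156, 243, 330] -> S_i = -18 + 87*i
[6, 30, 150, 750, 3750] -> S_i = 6*5^i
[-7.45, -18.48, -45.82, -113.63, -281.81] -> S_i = -7.45*2.48^i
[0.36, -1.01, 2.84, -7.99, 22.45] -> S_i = 0.36*(-2.81)^i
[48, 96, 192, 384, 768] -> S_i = 48*2^i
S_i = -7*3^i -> [-7, -21, -63, -189, -567]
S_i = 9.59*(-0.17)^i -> [9.59, -1.63, 0.28, -0.05, 0.01]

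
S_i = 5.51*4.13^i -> [5.51, 22.76, 93.98, 388.15, 1603.07]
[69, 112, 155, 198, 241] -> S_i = 69 + 43*i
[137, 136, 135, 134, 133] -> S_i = 137 + -1*i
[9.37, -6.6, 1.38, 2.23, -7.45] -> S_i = Random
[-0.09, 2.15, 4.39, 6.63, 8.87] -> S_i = -0.09 + 2.24*i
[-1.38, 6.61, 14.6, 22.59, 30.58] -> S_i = -1.38 + 7.99*i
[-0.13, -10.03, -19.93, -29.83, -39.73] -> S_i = -0.13 + -9.90*i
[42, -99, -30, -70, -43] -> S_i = Random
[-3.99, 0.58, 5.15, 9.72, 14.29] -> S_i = -3.99 + 4.57*i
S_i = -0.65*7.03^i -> [-0.65, -4.57, -32.12, -225.83, -1587.58]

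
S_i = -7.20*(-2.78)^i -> [-7.2, 20.02, -55.64, 154.69, -430.04]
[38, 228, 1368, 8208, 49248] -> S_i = 38*6^i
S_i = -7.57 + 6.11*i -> [-7.57, -1.46, 4.65, 10.76, 16.87]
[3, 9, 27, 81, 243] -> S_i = 3*3^i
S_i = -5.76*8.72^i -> [-5.76, -50.23, -437.98, -3819.2, -33303.39]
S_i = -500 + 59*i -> [-500, -441, -382, -323, -264]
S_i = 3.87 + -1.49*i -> [3.87, 2.38, 0.89, -0.6, -2.09]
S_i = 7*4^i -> [7, 28, 112, 448, 1792]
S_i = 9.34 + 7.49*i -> [9.34, 16.83, 24.32, 31.81, 39.3]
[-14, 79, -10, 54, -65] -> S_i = Random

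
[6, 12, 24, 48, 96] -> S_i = 6*2^i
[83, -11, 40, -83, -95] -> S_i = Random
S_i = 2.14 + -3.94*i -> [2.14, -1.8, -5.74, -9.68, -13.62]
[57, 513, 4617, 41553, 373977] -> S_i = 57*9^i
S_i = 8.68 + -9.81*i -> [8.68, -1.13, -10.94, -20.75, -30.56]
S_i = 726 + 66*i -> [726, 792, 858, 924, 990]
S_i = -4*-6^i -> [-4, 24, -144, 864, -5184]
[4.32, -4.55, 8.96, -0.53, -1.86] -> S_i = Random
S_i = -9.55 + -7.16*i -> [-9.55, -16.71, -23.87, -31.03, -38.19]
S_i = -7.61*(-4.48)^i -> [-7.61, 34.09, -152.74, 684.26, -3065.47]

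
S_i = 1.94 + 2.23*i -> [1.94, 4.17, 6.4, 8.63, 10.86]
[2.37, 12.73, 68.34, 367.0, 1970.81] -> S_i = 2.37*5.37^i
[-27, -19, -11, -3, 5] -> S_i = -27 + 8*i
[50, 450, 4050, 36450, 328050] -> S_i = 50*9^i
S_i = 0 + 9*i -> [0, 9, 18, 27, 36]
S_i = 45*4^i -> [45, 180, 720, 2880, 11520]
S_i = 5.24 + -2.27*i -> [5.24, 2.97, 0.7, -1.57, -3.84]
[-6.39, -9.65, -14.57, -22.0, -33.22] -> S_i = -6.39*1.51^i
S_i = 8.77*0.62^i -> [8.77, 5.44, 3.37, 2.09, 1.3]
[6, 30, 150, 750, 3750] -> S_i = 6*5^i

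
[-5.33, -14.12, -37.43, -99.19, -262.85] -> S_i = -5.33*2.65^i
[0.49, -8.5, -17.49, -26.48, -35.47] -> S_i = 0.49 + -8.99*i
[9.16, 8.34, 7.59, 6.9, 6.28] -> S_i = 9.16*0.91^i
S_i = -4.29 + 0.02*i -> [-4.29, -4.27, -4.25, -4.23, -4.21]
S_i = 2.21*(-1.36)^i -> [2.21, -3.01, 4.09, -5.56, 7.56]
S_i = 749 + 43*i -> [749, 792, 835, 878, 921]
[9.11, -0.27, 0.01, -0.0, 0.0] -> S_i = 9.11*(-0.03)^i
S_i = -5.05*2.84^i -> [-5.05, -14.34, -40.73, -115.68, -328.52]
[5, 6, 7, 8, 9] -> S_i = 5 + 1*i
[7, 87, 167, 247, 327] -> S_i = 7 + 80*i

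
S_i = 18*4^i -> [18, 72, 288, 1152, 4608]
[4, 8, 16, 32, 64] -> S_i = 4*2^i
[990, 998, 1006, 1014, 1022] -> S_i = 990 + 8*i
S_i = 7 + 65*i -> [7, 72, 137, 202, 267]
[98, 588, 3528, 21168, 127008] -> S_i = 98*6^i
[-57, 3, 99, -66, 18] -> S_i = Random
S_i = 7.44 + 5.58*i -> [7.44, 13.02, 18.6, 24.18, 29.76]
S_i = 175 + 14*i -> [175, 189, 203, 217, 231]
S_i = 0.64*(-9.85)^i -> [0.64, -6.3, 62.09, -611.63, 6024.55]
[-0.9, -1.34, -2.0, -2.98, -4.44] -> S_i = -0.90*1.49^i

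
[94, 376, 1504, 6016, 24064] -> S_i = 94*4^i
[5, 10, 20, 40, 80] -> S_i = 5*2^i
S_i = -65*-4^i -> [-65, 260, -1040, 4160, -16640]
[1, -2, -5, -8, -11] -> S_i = 1 + -3*i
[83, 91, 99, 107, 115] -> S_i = 83 + 8*i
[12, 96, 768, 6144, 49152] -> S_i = 12*8^i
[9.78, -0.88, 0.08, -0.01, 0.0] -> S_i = 9.78*(-0.09)^i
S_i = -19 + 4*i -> [-19, -15, -11, -7, -3]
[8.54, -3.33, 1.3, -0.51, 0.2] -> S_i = 8.54*(-0.39)^i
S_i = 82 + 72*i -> [82, 154, 226, 298, 370]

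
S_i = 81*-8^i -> [81, -648, 5184, -41472, 331776]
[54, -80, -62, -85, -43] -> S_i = Random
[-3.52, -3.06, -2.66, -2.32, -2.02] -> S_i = -3.52*0.87^i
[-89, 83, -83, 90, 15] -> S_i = Random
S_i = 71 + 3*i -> [71, 74, 77, 80, 83]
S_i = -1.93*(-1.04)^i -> [-1.93, 2.01, -2.09, 2.17, -2.26]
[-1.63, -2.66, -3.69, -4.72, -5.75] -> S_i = -1.63 + -1.03*i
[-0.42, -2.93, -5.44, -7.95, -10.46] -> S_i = -0.42 + -2.51*i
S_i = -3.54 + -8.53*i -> [-3.54, -12.07, -20.6, -29.13, -37.66]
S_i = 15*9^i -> [15, 135, 1215, 10935, 98415]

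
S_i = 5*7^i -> [5, 35, 245, 1715, 12005]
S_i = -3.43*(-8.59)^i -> [-3.43, 29.46, -253.09, 2174.07, -18675.27]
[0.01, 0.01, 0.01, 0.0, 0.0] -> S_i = 0.01*0.72^i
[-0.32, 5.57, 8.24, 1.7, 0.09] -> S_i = Random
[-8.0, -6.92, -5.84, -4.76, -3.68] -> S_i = -8.00 + 1.08*i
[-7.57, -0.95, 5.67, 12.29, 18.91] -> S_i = -7.57 + 6.62*i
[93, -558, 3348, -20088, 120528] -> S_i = 93*-6^i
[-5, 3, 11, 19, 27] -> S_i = -5 + 8*i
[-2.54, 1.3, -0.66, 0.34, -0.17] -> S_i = -2.54*(-0.51)^i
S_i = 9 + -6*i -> [9, 3, -3, -9, -15]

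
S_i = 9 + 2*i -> [9, 11, 13, 15, 17]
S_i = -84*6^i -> [-84, -504, -3024, -18144, -108864]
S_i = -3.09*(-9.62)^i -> [-3.09, 29.73, -285.96, 2750.96, -26464.2]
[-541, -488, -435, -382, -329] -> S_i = -541 + 53*i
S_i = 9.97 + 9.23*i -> [9.97, 19.2, 28.43, 37.66, 46.89]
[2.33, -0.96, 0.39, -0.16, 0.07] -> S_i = 2.33*(-0.41)^i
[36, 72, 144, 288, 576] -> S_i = 36*2^i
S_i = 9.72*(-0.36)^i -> [9.72, -3.5, 1.26, -0.45, 0.16]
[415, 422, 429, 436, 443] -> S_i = 415 + 7*i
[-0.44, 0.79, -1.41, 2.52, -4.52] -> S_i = -0.44*(-1.79)^i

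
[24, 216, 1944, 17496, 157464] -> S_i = 24*9^i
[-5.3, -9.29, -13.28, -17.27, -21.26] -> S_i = -5.30 + -3.99*i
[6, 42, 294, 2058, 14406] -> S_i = 6*7^i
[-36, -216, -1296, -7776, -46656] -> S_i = -36*6^i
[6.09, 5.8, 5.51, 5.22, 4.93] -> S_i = 6.09 + -0.29*i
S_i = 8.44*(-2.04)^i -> [8.44, -17.22, 35.12, -71.65, 146.17]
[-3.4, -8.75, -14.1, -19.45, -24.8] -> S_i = -3.40 + -5.35*i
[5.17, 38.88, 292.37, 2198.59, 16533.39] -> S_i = 5.17*7.52^i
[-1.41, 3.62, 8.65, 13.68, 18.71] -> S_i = -1.41 + 5.03*i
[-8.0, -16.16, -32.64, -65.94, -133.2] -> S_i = -8.00*2.02^i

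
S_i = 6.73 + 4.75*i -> [6.73, 11.48, 16.23, 20.98, 25.73]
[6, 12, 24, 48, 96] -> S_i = 6*2^i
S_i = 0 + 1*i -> [0, 1, 2, 3, 4]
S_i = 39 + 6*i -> [39, 45, 51, 57, 63]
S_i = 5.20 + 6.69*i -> [5.2, 11.89, 18.58, 25.27, 31.96]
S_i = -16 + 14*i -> [-16, -2, 12, 26, 40]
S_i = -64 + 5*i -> [-64, -59, -54, -49, -44]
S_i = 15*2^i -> [15, 30, 60, 120, 240]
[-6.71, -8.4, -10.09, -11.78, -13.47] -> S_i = -6.71 + -1.69*i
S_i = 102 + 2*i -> [102, 104, 106, 108, 110]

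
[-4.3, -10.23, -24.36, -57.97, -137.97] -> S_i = -4.30*2.38^i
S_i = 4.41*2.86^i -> [4.41, 12.61, 36.07, 103.17, 295.05]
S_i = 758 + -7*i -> [758, 751, 744, 737, 730]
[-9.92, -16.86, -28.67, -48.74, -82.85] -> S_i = -9.92*1.70^i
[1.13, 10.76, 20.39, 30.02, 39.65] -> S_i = 1.13 + 9.63*i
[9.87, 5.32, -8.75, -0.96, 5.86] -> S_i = Random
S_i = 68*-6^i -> [68, -408, 2448, -14688, 88128]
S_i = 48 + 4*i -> [48, 52, 56, 60, 64]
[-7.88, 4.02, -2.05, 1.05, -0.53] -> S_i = -7.88*(-0.51)^i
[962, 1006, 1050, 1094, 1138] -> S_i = 962 + 44*i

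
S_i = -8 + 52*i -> [-8, 44, 96, 148, 200]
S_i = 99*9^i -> [99, 891, 8019, 72171, 649539]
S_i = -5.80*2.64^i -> [-5.8, -15.31, -40.42, -106.72, -281.74]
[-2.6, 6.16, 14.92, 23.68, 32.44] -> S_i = -2.60 + 8.76*i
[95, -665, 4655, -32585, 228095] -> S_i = 95*-7^i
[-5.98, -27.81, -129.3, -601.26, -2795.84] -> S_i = -5.98*4.65^i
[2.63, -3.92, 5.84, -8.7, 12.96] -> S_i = 2.63*(-1.49)^i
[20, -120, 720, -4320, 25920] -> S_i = 20*-6^i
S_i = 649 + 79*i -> [649, 728, 807, 886, 965]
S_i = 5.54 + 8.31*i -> [5.54, 13.85, 22.16, 30.47, 38.78]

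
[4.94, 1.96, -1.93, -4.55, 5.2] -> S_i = Random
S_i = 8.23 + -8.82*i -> [8.23, -0.59, -9.41, -18.23, -27.05]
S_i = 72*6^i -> [72, 432, 2592, 15552, 93312]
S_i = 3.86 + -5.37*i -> [3.86, -1.51, -6.88, -12.25, -17.62]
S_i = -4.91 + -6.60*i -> [-4.91, -11.51, -18.11, -24.71, -31.31]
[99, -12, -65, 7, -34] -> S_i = Random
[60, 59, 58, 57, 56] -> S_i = 60 + -1*i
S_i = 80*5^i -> [80, 400, 2000, 10000, 50000]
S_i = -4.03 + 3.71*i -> [-4.03, -0.32, 3.39, 7.1, 10.81]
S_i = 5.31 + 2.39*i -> [5.31, 7.7, 10.09, 12.48, 14.87]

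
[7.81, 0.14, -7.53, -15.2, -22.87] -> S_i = 7.81 + -7.67*i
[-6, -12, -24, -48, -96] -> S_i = -6*2^i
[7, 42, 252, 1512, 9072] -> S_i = 7*6^i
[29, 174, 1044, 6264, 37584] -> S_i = 29*6^i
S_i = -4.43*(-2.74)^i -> [-4.43, 12.14, -33.26, 91.13, -249.69]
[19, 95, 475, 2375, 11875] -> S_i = 19*5^i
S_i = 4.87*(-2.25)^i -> [4.87, -10.96, 24.65, -55.47, 124.81]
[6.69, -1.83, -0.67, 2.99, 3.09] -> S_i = Random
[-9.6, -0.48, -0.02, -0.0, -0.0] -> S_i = -9.60*0.05^i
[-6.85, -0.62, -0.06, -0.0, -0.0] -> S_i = -6.85*0.09^i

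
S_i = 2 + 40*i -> [2, 42, 82, 122, 162]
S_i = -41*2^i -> [-41, -82, -164, -328, -656]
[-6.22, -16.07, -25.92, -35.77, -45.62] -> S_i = -6.22 + -9.85*i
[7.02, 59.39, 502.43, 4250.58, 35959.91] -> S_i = 7.02*8.46^i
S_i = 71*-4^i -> [71, -284, 1136, -4544, 18176]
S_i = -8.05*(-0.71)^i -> [-8.05, 5.72, -4.06, 2.88, -2.05]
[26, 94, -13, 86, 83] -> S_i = Random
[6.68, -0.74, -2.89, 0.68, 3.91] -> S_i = Random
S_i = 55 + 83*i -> [55, 138, 221, 304, 387]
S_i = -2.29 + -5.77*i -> [-2.29, -8.06, -13.83, -19.6, -25.37]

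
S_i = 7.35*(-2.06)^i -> [7.35, -15.14, 31.19, -64.25, 132.36]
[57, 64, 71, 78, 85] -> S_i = 57 + 7*i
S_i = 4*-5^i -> [4, -20, 100, -500, 2500]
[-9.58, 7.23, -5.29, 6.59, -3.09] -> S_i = Random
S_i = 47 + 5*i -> [47, 52, 57, 62, 67]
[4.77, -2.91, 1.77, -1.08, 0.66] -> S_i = 4.77*(-0.61)^i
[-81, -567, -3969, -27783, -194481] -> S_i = -81*7^i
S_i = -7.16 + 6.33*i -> [-7.16, -0.83, 5.5, 11.83, 18.16]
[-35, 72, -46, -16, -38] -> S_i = Random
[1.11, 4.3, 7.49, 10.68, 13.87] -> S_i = 1.11 + 3.19*i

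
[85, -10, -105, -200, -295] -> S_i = 85 + -95*i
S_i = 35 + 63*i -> [35, 98, 161, 224, 287]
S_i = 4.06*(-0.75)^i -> [4.06, -3.04, 2.28, -1.71, 1.28]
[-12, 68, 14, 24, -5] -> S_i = Random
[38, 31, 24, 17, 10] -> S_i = 38 + -7*i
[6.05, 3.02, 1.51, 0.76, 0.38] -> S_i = 6.05*0.50^i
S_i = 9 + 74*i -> [9, 83, 157, 231, 305]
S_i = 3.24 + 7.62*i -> [3.24, 10.86, 18.48, 26.1, 33.72]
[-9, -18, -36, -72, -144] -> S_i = -9*2^i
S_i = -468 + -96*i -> [-468, -564, -660, -756, -852]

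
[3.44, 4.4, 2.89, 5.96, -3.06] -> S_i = Random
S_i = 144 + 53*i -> [144, 197, 250, 303, 356]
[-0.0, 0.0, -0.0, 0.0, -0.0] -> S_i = -0.00*(-2.96)^i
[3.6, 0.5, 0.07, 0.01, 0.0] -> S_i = 3.60*0.14^i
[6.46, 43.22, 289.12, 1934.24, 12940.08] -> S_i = 6.46*6.69^i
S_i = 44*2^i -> [44, 88, 176, 352, 704]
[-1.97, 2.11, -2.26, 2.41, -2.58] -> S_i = -1.97*(-1.07)^i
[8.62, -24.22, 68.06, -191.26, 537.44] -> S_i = 8.62*(-2.81)^i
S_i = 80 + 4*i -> [80, 84, 88, 92, 96]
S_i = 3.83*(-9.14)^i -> [3.83, -35.01, 319.96, -2924.4, 26729.05]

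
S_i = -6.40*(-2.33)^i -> [-6.4, 14.91, -34.74, 80.96, -188.63]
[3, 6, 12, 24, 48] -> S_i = 3*2^i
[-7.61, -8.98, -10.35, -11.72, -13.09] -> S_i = -7.61 + -1.37*i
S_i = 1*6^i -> [1, 6, 36, 216, 1296]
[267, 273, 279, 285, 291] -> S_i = 267 + 6*i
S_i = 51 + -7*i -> [51, 44, 37, 30, 23]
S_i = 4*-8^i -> [4, -32, 256, -2048, 16384]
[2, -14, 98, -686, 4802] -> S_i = 2*-7^i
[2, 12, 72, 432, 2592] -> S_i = 2*6^i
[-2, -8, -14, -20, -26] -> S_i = -2 + -6*i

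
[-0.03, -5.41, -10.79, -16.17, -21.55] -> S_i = -0.03 + -5.38*i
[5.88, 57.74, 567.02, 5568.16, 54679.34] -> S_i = 5.88*9.82^i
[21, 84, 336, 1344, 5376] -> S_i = 21*4^i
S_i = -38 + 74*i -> [-38, 36, 110, 184, 258]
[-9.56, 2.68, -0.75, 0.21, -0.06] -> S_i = -9.56*(-0.28)^i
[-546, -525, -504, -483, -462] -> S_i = -546 + 21*i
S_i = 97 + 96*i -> [97, 193, 289, 385, 481]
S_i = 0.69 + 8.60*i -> [0.69, 9.29, 17.89, 26.49, 35.09]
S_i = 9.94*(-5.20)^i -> [9.94, -51.69, 268.78, -1397.64, 7267.75]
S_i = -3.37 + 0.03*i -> [-3.37, -3.34, -3.31, -3.28, -3.25]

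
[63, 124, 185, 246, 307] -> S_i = 63 + 61*i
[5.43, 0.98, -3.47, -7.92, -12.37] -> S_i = 5.43 + -4.45*i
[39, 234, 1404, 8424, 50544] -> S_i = 39*6^i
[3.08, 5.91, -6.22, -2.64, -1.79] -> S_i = Random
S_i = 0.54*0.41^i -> [0.54, 0.22, 0.09, 0.04, 0.02]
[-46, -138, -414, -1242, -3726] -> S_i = -46*3^i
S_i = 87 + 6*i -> [87, 93, 99, 105, 111]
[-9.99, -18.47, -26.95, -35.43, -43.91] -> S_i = -9.99 + -8.48*i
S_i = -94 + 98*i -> [-94, 4, 102, 200, 298]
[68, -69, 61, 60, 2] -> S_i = Random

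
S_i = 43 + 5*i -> [43, 48, 53, 58, 63]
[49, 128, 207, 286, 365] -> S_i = 49 + 79*i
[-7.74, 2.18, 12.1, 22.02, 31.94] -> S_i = -7.74 + 9.92*i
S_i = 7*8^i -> [7, 56, 448, 3584, 28672]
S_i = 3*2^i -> [3, 6, 12, 24, 48]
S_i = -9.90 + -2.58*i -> [-9.9, -12.48, -15.06, -17.64, -20.22]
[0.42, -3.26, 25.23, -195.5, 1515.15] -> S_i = 0.42*(-7.75)^i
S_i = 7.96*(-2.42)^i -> [7.96, -19.26, 46.62, -112.81, 273.01]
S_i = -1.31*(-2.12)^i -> [-1.31, 2.78, -5.89, 12.48, -26.46]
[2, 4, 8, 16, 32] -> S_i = 2*2^i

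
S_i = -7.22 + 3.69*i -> [-7.22, -3.53, 0.16, 3.85, 7.54]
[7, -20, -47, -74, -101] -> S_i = 7 + -27*i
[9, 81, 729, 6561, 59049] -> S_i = 9*9^i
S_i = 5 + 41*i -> [5, 46, 87, 128, 169]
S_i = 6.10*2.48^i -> [6.1, 15.13, 37.52, 93.04, 230.75]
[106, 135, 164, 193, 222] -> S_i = 106 + 29*i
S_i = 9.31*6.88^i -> [9.31, 64.05, 440.68, 3031.9, 20859.48]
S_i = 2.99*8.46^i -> [2.99, 25.3, 214.0, 1810.43, 15316.26]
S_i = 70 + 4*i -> [70, 74, 78, 82, 86]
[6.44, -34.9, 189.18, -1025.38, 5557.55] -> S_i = 6.44*(-5.42)^i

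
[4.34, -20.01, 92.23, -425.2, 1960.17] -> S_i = 4.34*(-4.61)^i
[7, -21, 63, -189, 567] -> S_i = 7*-3^i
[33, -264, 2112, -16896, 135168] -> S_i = 33*-8^i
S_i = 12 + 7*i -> [12, 19, 26, 33, 40]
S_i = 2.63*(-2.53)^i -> [2.63, -6.65, 16.83, -42.59, 107.76]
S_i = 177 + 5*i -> [177, 182, 187, 192, 197]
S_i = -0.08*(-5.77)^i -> [-0.08, 0.46, -2.66, 15.37, -88.67]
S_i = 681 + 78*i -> [681, 759, 837, 915, 993]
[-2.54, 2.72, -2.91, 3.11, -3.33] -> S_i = -2.54*(-1.07)^i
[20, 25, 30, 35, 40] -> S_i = 20 + 5*i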